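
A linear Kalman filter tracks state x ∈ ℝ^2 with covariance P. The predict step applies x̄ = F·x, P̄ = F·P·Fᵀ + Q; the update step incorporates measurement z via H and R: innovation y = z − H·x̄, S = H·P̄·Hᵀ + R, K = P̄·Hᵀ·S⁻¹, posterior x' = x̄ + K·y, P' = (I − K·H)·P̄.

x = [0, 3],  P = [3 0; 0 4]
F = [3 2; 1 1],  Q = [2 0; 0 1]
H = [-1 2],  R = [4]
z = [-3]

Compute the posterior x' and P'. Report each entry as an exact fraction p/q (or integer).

x' = [111/13, 42/13]
P' = [464/13 210/13; 210/13 103/13]

x̄ = F·x = [6, 3]
P̄ = F·P·Fᵀ + Q = [45 17; 17 8]
y = z − H·x̄ = [-3]
S = H·P̄·Hᵀ + R = [13]
K = P̄·Hᵀ·S⁻¹ = [-11/13; -1/13]
x' = x̄ + K·y = [111/13, 42/13]
P' = (I − K·H)·P̄ = [464/13 210/13; 210/13 103/13]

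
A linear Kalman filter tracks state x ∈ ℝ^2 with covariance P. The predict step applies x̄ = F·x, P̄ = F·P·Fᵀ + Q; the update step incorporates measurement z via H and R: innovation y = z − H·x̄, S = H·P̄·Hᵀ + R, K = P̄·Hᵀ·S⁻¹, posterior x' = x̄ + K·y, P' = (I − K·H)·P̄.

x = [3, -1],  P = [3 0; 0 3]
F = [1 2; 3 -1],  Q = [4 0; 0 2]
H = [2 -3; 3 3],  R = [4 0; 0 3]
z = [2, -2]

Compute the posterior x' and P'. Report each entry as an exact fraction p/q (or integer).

x' = [-1194/45941, -27390/45941]
P' = [12655/45941 -3582/45941; -3582/45941 9712/45941]

x̄ = F·x = [1, 10]
P̄ = F·P·Fᵀ + Q = [19 3; 3 32]
y = z − H·x̄ = [30, -35]
S = H·P̄·Hᵀ + R = [332 -183; -183 516]
K = P̄·Hᵀ·S⁻¹ = [9014/45941 9073/45941; -9075/45941 6130/45941]
x' = x̄ + K·y = [-1194/45941, -27390/45941]
P' = (I − K·H)·P̄ = [12655/45941 -3582/45941; -3582/45941 9712/45941]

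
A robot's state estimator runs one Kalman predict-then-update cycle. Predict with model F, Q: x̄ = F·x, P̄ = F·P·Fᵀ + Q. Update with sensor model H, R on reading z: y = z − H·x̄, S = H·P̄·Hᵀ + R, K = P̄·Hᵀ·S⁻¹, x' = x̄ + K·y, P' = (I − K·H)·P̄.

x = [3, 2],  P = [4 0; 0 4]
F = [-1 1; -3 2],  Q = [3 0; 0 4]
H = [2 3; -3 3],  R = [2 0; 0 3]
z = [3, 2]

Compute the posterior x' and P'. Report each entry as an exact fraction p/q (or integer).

x̄ = F·x = [-1, -5]
P̄ = F·P·Fᵀ + Q = [11 20; 20 56]
y = z − H·x̄ = [20, 14]
S = H·P̄·Hᵀ + R = [790 378; 378 246]
K = P̄·Hᵀ·S⁻¹ = [1661/8576 -1611/8576; 431/2144 279/2144]
x' = x̄ + K·y = [1045/4288, 903/1072]
P' = (I − K·H)·P̄ = [1631/8576 5/2144; 5/2144 71/536]

x' = [1045/4288, 903/1072]
P' = [1631/8576 5/2144; 5/2144 71/536]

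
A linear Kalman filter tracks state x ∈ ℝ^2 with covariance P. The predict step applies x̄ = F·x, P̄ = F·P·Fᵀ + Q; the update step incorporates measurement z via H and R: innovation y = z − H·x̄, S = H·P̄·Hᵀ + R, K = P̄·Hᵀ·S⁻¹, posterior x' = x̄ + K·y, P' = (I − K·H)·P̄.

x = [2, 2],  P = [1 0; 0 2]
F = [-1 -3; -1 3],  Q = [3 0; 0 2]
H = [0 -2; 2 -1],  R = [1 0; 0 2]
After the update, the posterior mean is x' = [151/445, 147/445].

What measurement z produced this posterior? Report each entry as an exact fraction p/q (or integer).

z = [-1, 1]

x̄ = F·x = [-8, 4]
P̄ = F·P·Fᵀ + Q = [22 -17; -17 21]
S = H·P̄·Hᵀ + R = [85 110; 110 179]
K = P̄·Hᵀ·S⁻¹ = [-624/3115 289/623; -1468/3115 -11/623]
x' − x̄ = [3711/445, -1633/445] = K·y
y = (KᵀK)⁻¹·Kᵀ·(x' − x̄) = [7, 21]
z = y + H·x̄ = [7, 21] + [-8, -20] = [-1, 1]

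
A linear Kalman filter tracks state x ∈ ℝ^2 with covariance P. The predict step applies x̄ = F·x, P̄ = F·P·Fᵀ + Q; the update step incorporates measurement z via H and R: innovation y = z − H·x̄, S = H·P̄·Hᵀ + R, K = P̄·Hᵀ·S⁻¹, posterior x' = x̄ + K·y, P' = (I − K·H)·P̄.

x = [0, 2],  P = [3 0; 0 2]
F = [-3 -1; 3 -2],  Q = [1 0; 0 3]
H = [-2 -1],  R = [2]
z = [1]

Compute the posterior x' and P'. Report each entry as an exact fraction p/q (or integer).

x̄ = F·x = [-2, -4]
P̄ = F·P·Fᵀ + Q = [30 -23; -23 38]
y = z − H·x̄ = [-7]
S = H·P̄·Hᵀ + R = [68]
K = P̄·Hᵀ·S⁻¹ = [-37/68; 2/17]
x' = x̄ + K·y = [123/68, -82/17]
P' = (I − K·H)·P̄ = [671/68 -317/17; -317/17 630/17]

x' = [123/68, -82/17]
P' = [671/68 -317/17; -317/17 630/17]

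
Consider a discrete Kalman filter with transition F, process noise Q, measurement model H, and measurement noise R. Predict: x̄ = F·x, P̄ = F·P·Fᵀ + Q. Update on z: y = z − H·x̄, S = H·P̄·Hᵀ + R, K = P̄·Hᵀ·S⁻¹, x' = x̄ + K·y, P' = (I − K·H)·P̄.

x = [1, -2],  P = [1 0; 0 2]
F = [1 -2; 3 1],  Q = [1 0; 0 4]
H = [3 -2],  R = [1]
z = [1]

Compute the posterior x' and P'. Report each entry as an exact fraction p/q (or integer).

x̄ = F·x = [5, 1]
P̄ = F·P·Fᵀ + Q = [10 -1; -1 15]
y = z − H·x̄ = [-12]
S = H·P̄·Hᵀ + R = [163]
K = P̄·Hᵀ·S⁻¹ = [32/163; -33/163]
x' = x̄ + K·y = [431/163, 559/163]
P' = (I − K·H)·P̄ = [606/163 893/163; 893/163 1356/163]

x' = [431/163, 559/163]
P' = [606/163 893/163; 893/163 1356/163]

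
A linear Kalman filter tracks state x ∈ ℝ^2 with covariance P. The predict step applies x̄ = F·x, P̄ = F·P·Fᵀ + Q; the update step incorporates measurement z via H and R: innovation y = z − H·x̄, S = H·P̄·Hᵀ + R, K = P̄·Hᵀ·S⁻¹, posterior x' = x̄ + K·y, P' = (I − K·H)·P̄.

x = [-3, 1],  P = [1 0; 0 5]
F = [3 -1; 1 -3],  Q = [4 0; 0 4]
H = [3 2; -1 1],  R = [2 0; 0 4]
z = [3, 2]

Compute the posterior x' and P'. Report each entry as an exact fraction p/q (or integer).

x' = [-1315/2098, 4901/2098]
P' = [657/1049 -783/1049; -783/1049 1393/1049]

x̄ = F·x = [-10, -6]
P̄ = F·P·Fᵀ + Q = [18 18; 18 50]
y = z − H·x̄ = [45, -2]
S = H·P̄·Hᵀ + R = [580 64; 64 36]
K = P̄·Hᵀ·S⁻¹ = [405/2098 -360/1049; 437/2098 544/1049]
x' = x̄ + K·y = [-1315/2098, 4901/2098]
P' = (I − K·H)·P̄ = [657/1049 -783/1049; -783/1049 1393/1049]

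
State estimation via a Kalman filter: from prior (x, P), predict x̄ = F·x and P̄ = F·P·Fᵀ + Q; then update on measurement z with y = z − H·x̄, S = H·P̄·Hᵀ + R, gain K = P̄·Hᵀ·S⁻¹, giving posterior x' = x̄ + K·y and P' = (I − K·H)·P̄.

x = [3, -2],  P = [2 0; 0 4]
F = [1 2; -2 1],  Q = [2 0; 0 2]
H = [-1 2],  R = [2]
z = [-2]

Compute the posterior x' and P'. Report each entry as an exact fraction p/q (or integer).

x' = [-109/31, -92/31]
P' = [548/31 268/31; 268/31 146/31]

x̄ = F·x = [-1, -8]
P̄ = F·P·Fᵀ + Q = [20 4; 4 14]
y = z − H·x̄ = [13]
S = H·P̄·Hᵀ + R = [62]
K = P̄·Hᵀ·S⁻¹ = [-6/31; 12/31]
x' = x̄ + K·y = [-109/31, -92/31]
P' = (I − K·H)·P̄ = [548/31 268/31; 268/31 146/31]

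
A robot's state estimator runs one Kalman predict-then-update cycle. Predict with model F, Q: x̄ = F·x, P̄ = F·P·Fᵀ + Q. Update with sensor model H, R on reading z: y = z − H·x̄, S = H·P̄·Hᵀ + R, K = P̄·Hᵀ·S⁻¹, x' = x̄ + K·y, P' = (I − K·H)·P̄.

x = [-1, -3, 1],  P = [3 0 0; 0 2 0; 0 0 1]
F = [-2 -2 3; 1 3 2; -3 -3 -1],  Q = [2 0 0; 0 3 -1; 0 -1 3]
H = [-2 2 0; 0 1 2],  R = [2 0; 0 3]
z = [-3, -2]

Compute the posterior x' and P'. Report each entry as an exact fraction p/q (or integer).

x' = [13432/6917, 2368/6917, -7978/6917]
P' = [58729/6917 57236/6917 -27643/6917; 57236/6917 59148/6917 -28710/6917; -27643/6917 -28710/6917 18735/6917]

x̄ = F·x = [11, -8, 11]
P̄ = F·P·Fᵀ + Q = [31 -12 27; -12 28 -30; 27 -30 49]
y = z − H·x̄ = [35, -16]
S = H·P̄·Hᵀ + R = [334 -148; -148 107]
K = P̄·Hᵀ·S⁻¹ = [-1493/6917 650/6917; 1912/6917 576/6917; -1067/6917 2920/6917]
x' = x̄ + K·y = [13432/6917, 2368/6917, -7978/6917]
P' = (I − K·H)·P̄ = [58729/6917 57236/6917 -27643/6917; 57236/6917 59148/6917 -28710/6917; -27643/6917 -28710/6917 18735/6917]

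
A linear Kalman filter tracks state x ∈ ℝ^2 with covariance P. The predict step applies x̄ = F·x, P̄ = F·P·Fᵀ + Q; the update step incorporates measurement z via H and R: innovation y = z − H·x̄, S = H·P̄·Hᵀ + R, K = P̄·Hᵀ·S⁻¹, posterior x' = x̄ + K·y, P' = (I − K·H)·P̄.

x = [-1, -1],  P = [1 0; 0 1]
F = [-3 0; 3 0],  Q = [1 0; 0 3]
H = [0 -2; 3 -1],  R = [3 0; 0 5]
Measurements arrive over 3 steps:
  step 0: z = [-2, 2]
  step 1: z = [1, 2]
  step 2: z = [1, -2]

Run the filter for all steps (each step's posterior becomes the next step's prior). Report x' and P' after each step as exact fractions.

step 0: x' = [561/709, 455/709], P' = [349/709 72/709; 72/709 411/709]
step 1: x' = [85923/273721, -126673/273721], P' = [131881/273721 28368/273721; 28368/273721 158559/273721]
step 2: x' = [-69314343/103857949, -27680311/103857949], P' = [49997989/103857949 10771992/103857949; 10771992/103857949 60160371/103857949]

step 0: x̄ = F·x = [3, -3]
step 0: P̄ = F·P·Fᵀ + Q = [10 -9; -9 12]
step 0: y = z − H·x̄ = [-8, -10]
step 0: S = H·P̄·Hᵀ + R = [51 78; 78 161]
step 0: K = P̄·Hᵀ·S⁻¹ = [-48/709 195/709; -274/709 -39/709]
step 0: x' = x̄ + K·y = [561/709, 455/709]
step 0: P' = (I − K·H)·P̄ = [349/709 72/709; 72/709 411/709]
step 1: x̄ = F·x = [-1683/709, 1683/709]
step 1: P̄ = F·P·Fᵀ + Q = [3850/709 -3141/709; -3141/709 5268/709]
step 1: y = z − H·x̄ = [4075/709, 8150/709]
step 1: S = H·P̄·Hᵀ + R = [23199/709 29382/709; 29382/709 62309/709]
step 1: K = P̄·Hᵀ·S⁻¹ = [-18912/273721 73455/273721; -105706/273721 -14691/273721]
step 1: x' = x̄ + K·y = [85923/273721, -126673/273721]
step 1: P' = (I − K·H)·P̄ = [131881/273721 28368/273721; 28368/273721 158559/273721]
step 2: x̄ = F·x = [-257769/273721, 257769/273721]
step 2: P̄ = F·P·Fᵀ + Q = [1460650/273721 -1186929/273721; -1186929/273721 2008092/273721]
step 2: y = z − H·x̄ = [789259/273721, 483634/273721]
step 2: S = H·P̄·Hᵀ + R = [8853531/273721 11137758/273721; 11137758/273721 23644121/273721]
step 2: K = P̄·Hᵀ·S⁻¹ = [-7181328/103857949 27844395/103857949; -40106914/103857949 -5568879/103857949]
step 2: x' = x̄ + K·y = [-69314343/103857949, -27680311/103857949]
step 2: P' = (I − K·H)·P̄ = [49997989/103857949 10771992/103857949; 10771992/103857949 60160371/103857949]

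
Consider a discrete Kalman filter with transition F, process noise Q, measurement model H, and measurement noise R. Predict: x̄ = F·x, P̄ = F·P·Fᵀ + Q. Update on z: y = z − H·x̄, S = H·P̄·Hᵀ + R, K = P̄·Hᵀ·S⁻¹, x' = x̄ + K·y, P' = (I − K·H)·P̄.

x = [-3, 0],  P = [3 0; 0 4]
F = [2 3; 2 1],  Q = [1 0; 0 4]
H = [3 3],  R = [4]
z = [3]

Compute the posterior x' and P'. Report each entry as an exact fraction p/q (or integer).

x' = [2199/1057, -1194/1057]
P' = [3832/1057 -3540/1057; -3540/1057 3716/1057]

x̄ = F·x = [-6, -6]
P̄ = F·P·Fᵀ + Q = [49 24; 24 20]
y = z − H·x̄ = [39]
S = H·P̄·Hᵀ + R = [1057]
K = P̄·Hᵀ·S⁻¹ = [219/1057; 132/1057]
x' = x̄ + K·y = [2199/1057, -1194/1057]
P' = (I − K·H)·P̄ = [3832/1057 -3540/1057; -3540/1057 3716/1057]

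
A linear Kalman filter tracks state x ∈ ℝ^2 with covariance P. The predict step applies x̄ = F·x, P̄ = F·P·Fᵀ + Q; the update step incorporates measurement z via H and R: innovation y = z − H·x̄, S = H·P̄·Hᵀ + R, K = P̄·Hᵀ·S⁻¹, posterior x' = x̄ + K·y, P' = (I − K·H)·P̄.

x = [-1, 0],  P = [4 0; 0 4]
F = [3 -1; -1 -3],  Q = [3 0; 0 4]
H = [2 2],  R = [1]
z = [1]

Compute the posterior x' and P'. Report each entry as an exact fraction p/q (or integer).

x̄ = F·x = [-3, 1]
P̄ = F·P·Fᵀ + Q = [43 0; 0 44]
y = z − H·x̄ = [5]
S = H·P̄·Hᵀ + R = [349]
K = P̄·Hᵀ·S⁻¹ = [86/349; 88/349]
x' = x̄ + K·y = [-617/349, 789/349]
P' = (I − K·H)·P̄ = [7611/349 -7568/349; -7568/349 7612/349]

x' = [-617/349, 789/349]
P' = [7611/349 -7568/349; -7568/349 7612/349]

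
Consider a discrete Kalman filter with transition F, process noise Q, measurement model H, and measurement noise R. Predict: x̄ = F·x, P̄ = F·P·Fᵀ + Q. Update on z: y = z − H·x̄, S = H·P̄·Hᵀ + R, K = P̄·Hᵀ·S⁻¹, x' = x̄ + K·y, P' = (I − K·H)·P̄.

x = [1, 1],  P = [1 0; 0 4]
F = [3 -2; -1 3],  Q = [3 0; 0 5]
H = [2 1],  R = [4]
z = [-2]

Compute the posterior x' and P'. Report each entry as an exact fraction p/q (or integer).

x' = [-62/25, 86/25]
P' = [559/50 -501/25; -501/25 978/25]

x̄ = F·x = [1, 2]
P̄ = F·P·Fᵀ + Q = [28 -27; -27 42]
y = z − H·x̄ = [-6]
S = H·P̄·Hᵀ + R = [50]
K = P̄·Hᵀ·S⁻¹ = [29/50; -6/25]
x' = x̄ + K·y = [-62/25, 86/25]
P' = (I − K·H)·P̄ = [559/50 -501/25; -501/25 978/25]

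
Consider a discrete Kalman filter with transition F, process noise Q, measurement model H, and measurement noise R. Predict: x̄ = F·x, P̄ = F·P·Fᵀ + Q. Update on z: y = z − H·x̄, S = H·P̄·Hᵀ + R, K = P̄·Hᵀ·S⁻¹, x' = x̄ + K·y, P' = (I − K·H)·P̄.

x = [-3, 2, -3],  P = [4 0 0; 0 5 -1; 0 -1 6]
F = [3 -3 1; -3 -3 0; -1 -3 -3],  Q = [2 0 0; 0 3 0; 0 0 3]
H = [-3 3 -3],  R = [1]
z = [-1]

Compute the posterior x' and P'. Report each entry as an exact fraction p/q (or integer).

x̄ = F·x = [-18, 3, 6]
P̄ = F·P·Fᵀ + Q = [95 12 9; 12 84 48; 9 48 88]
y = z − H·x̄ = [-46]
S = H·P̄·Hᵀ + R = [1486]
K = P̄·Hᵀ·S⁻¹ = [-138/743; 36/743; -147/1486]
x' = x̄ + K·y = [-7026/743, 573/743, 7839/743]
P' = (I − K·H)·P̄ = [32497/743 18852/743 -13599/743; 18852/743 59820/743 40956/743; -13599/743 40956/743 109159/1486]

x' = [-7026/743, 573/743, 7839/743]
P' = [32497/743 18852/743 -13599/743; 18852/743 59820/743 40956/743; -13599/743 40956/743 109159/1486]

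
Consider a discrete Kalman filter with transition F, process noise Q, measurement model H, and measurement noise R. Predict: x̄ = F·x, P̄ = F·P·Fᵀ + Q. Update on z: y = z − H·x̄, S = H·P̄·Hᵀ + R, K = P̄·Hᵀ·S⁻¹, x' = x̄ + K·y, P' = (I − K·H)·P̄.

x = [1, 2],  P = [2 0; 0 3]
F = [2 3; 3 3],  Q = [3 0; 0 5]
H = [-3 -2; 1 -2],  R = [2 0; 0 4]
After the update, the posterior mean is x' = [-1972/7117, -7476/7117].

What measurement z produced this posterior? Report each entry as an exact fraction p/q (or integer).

x̄ = F·x = [8, 9]
P̄ = F·P·Fᵀ + Q = [38 39; 39 50]
S = H·P̄·Hᵀ + R = [1012 242; 242 86]
K = P̄·Hᵀ·S⁻¹ = [-1708/7117 136/647; -975/7117 -419/1294]
x' − x̄ = [-58908/7117, -71529/7117] = K·y
y = (KᵀK)⁻¹·Kᵀ·(x' − x̄) = [45, 12]
z = y + H·x̄ = [45, 12] + [-42, -10] = [3, 2]

z = [3, 2]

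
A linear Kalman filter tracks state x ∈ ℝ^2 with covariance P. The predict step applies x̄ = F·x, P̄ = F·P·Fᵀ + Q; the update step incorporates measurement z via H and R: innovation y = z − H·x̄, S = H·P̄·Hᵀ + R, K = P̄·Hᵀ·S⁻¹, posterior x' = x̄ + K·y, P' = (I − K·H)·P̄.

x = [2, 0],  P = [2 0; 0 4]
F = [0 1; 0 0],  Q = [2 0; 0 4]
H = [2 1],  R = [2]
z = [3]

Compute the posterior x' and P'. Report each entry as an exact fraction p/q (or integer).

x̄ = F·x = [0, 0]
P̄ = F·P·Fᵀ + Q = [6 0; 0 4]
y = z − H·x̄ = [3]
S = H·P̄·Hᵀ + R = [30]
K = P̄·Hᵀ·S⁻¹ = [2/5; 2/15]
x' = x̄ + K·y = [6/5, 2/5]
P' = (I − K·H)·P̄ = [6/5 -8/5; -8/5 52/15]

x' = [6/5, 2/5]
P' = [6/5 -8/5; -8/5 52/15]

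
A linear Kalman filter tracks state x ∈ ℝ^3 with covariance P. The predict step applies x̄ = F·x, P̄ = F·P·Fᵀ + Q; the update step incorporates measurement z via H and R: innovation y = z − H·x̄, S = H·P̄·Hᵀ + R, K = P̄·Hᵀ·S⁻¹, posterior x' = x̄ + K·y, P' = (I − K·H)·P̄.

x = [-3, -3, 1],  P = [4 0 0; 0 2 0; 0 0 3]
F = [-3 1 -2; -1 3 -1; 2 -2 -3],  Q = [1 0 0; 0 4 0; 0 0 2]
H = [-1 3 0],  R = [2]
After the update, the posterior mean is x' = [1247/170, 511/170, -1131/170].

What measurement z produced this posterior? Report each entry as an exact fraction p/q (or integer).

z = [2]

x̄ = F·x = [4, -7, -3]
P̄ = F·P·Fᵀ + Q = [51 24 -10; 24 29 -11; -10 -11 53]
S = H·P̄·Hᵀ + R = [170]
K = P̄·Hᵀ·S⁻¹ = [21/170; 63/170; -23/170]
x' − x̄ = [567/170, 1701/170, -621/170] = K·y
y = (KᵀK)⁻¹·Kᵀ·(x' − x̄) = [27]
z = y + H·x̄ = [27] + [-25] = [2]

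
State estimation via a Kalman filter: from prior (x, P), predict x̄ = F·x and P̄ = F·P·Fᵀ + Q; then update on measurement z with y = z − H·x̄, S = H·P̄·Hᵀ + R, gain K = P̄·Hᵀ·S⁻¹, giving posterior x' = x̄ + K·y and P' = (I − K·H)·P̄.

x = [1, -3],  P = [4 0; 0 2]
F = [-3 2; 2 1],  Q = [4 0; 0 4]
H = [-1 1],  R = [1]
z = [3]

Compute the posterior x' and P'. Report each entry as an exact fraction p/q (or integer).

x̄ = F·x = [-9, -1]
P̄ = F·P·Fᵀ + Q = [48 -20; -20 22]
y = z − H·x̄ = [-5]
S = H·P̄·Hᵀ + R = [111]
K = P̄·Hᵀ·S⁻¹ = [-68/111; 14/37]
x' = x̄ + K·y = [-659/111, -107/37]
P' = (I − K·H)·P̄ = [704/111 212/37; 212/37 226/37]

x' = [-659/111, -107/37]
P' = [704/111 212/37; 212/37 226/37]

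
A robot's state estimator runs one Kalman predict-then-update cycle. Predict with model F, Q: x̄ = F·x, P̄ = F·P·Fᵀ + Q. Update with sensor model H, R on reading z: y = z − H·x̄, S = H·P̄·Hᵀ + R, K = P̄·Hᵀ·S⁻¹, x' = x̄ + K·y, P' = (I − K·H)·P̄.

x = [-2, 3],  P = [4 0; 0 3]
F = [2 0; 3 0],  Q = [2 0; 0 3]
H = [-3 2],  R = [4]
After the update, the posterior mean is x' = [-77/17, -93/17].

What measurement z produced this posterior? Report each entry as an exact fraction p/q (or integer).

x̄ = F·x = [-4, -6]
P̄ = F·P·Fᵀ + Q = [18 24; 24 39]
S = H·P̄·Hᵀ + R = [34]
K = P̄·Hᵀ·S⁻¹ = [-3/17; 3/17]
x' − x̄ = [-9/17, 9/17] = K·y
y = (KᵀK)⁻¹·Kᵀ·(x' − x̄) = [3]
z = y + H·x̄ = [3] + [0] = [3]

z = [3]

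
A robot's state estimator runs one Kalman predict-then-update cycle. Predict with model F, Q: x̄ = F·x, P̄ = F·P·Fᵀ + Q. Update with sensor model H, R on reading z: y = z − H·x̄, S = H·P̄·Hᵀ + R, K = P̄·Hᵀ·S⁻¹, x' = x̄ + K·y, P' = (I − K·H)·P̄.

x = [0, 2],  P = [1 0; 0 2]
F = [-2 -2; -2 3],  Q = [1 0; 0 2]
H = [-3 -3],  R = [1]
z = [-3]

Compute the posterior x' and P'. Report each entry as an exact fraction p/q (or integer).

x' = [-161/38, 498/95]
P' = [449/38 -224/19; -224/19 1128/95]

x̄ = F·x = [-4, 6]
P̄ = F·P·Fᵀ + Q = [13 -8; -8 24]
y = z − H·x̄ = [3]
S = H·P̄·Hᵀ + R = [190]
K = P̄·Hᵀ·S⁻¹ = [-3/38; -24/95]
x' = x̄ + K·y = [-161/38, 498/95]
P' = (I − K·H)·P̄ = [449/38 -224/19; -224/19 1128/95]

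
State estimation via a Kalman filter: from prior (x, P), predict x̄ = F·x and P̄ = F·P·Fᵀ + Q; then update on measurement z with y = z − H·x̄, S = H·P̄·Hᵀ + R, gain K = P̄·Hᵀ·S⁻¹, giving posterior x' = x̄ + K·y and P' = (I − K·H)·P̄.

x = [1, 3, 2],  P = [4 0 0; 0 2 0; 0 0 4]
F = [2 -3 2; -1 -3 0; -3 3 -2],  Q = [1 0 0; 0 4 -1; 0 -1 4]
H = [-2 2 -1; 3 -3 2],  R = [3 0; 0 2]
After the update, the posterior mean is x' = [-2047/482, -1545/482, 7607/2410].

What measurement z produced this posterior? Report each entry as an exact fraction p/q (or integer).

z = [-1, 3]

x̄ = F·x = [-3, -10, 2]
P̄ = F·P·Fᵀ + Q = [51 10 -58; 10 26 -7; -58 -7 74]
S = H·P̄·Hᵀ + R = [101 -133; -133 199]
K = P̄·Hᵀ·S⁻¹ = [-769/482 -497/482; -97/482 -215/482; 4907/2410 3219/2410]
x' − x̄ = [-601/482, 3275/482, 2787/2410] = K·y
y = (KᵀK)⁻¹·Kᵀ·(x' − x̄) = [15, -22]
z = y + H·x̄ = [15, -22] + [-16, 25] = [-1, 3]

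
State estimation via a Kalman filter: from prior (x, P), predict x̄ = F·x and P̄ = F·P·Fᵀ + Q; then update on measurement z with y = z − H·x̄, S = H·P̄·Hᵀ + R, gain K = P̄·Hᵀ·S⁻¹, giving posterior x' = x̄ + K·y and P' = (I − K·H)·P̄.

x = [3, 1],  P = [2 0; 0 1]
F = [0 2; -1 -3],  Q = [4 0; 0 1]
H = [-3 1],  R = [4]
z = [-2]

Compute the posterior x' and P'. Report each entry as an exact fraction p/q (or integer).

x' = [-13/31, -111/31]
P' = [23/31 39/31; 39/31 147/31]

x̄ = F·x = [2, -6]
P̄ = F·P·Fᵀ + Q = [8 -6; -6 12]
y = z − H·x̄ = [10]
S = H·P̄·Hᵀ + R = [124]
K = P̄·Hᵀ·S⁻¹ = [-15/62; 15/62]
x' = x̄ + K·y = [-13/31, -111/31]
P' = (I − K·H)·P̄ = [23/31 39/31; 39/31 147/31]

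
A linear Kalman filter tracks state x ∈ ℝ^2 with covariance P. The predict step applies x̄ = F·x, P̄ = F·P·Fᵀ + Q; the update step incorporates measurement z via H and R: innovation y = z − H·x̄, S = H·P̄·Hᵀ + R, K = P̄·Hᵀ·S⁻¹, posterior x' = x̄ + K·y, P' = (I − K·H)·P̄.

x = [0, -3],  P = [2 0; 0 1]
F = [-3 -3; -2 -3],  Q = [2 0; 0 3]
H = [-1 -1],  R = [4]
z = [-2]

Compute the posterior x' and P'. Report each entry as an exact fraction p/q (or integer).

x' = [11/19, 199/95]
P' = [51/19 -11/19; -11/19 219/95]

x̄ = F·x = [9, 9]
P̄ = F·P·Fᵀ + Q = [29 21; 21 20]
y = z − H·x̄ = [16]
S = H·P̄·Hᵀ + R = [95]
K = P̄·Hᵀ·S⁻¹ = [-10/19; -41/95]
x' = x̄ + K·y = [11/19, 199/95]
P' = (I − K·H)·P̄ = [51/19 -11/19; -11/19 219/95]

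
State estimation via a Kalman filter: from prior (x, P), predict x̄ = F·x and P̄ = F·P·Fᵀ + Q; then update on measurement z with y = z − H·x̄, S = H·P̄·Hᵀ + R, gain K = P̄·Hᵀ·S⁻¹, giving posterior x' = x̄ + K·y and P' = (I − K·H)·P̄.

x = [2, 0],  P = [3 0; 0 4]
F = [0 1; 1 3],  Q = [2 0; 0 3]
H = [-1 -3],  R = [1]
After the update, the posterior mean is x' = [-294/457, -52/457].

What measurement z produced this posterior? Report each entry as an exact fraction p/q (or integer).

z = [1]

x̄ = F·x = [0, 2]
P̄ = F·P·Fᵀ + Q = [6 12; 12 42]
S = H·P̄·Hᵀ + R = [457]
K = P̄·Hᵀ·S⁻¹ = [-42/457; -138/457]
x' − x̄ = [-294/457, -966/457] = K·y
y = (KᵀK)⁻¹·Kᵀ·(x' − x̄) = [7]
z = y + H·x̄ = [7] + [-6] = [1]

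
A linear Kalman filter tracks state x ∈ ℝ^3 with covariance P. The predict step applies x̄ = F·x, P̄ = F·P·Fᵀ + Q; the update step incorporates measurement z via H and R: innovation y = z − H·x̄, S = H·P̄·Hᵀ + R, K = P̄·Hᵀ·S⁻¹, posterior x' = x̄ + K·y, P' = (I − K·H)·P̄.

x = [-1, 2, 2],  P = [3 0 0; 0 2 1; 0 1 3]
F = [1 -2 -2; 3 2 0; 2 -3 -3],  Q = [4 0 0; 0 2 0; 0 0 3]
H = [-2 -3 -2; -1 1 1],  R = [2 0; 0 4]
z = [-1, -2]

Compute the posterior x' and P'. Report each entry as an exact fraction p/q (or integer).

x' = [5063/8160, 157/204, -3669/2720]
P' = [19841/8160 -881/204 11677/2720; -881/204 572/51 -853/68; 11677/2720 -853/68 40347/2720]

x̄ = F·x = [-9, 1, -14]
P̄ = F·P·Fᵀ + Q = [35 -3 48; -3 37 0; 48 0 78]
y = z − H·x̄ = [-44, 2]
S = H·P̄·Hᵀ + R = [1135 -200; -200 64]
K = P̄·Hᵀ·S⁻¹ = [-503/2040 -2005/3264; 2/51 305/408; -211/680 -545/1088]
x' = x̄ + K·y = [5063/8160, 157/204, -3669/2720]
P' = (I − K·H)·P̄ = [19841/8160 -881/204 11677/2720; -881/204 572/51 -853/68; 11677/2720 -853/68 40347/2720]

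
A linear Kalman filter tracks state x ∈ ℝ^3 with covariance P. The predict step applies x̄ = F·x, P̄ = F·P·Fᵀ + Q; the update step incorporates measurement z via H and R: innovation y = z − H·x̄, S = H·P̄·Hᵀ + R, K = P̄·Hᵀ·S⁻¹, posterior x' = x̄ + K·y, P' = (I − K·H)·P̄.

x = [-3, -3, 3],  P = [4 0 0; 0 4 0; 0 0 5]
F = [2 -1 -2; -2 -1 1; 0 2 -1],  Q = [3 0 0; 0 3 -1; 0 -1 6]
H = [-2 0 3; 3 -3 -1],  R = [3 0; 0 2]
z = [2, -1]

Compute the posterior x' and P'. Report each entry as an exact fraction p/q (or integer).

x' = [1028/277063, 57130/277063, 157627/277063]
P' = [1016643/277063 762288/277063 662661/277063; 762288/277063 642180/277063 466200/277063; 662661/277063 466200/277063 523093/277063]

x̄ = F·x = [-9, 12, -9]
P̄ = F·P·Fᵀ + Q = [43 -22 2; -22 28 -14; 2 -14 27]
y = z − H·x̄ = [11, 53]
S = H·P̄·Hᵀ + R = [394 -323; -323 968]
K = P̄·Hᵀ·S⁻¹ = [-15101/277063 50202/277063; -41992/277063 -52938/277063; 81319/277063 33145/277063]
x' = x̄ + K·y = [1028/277063, 57130/277063, 157627/277063]
P' = (I − K·H)·P̄ = [1016643/277063 762288/277063 662661/277063; 762288/277063 642180/277063 466200/277063; 662661/277063 466200/277063 523093/277063]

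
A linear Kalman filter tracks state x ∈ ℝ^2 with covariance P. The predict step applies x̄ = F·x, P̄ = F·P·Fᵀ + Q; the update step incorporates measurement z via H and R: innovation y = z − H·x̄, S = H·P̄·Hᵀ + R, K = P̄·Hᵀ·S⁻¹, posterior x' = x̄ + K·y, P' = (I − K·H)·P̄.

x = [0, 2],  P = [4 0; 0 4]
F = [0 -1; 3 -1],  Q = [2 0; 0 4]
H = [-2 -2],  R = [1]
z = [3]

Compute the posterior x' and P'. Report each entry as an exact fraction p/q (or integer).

x̄ = F·x = [-2, -2]
P̄ = F·P·Fᵀ + Q = [6 4; 4 44]
y = z − H·x̄ = [-5]
S = H·P̄·Hᵀ + R = [233]
K = P̄·Hᵀ·S⁻¹ = [-20/233; -96/233]
x' = x̄ + K·y = [-366/233, 14/233]
P' = (I − K·H)·P̄ = [998/233 -988/233; -988/233 1036/233]

x' = [-366/233, 14/233]
P' = [998/233 -988/233; -988/233 1036/233]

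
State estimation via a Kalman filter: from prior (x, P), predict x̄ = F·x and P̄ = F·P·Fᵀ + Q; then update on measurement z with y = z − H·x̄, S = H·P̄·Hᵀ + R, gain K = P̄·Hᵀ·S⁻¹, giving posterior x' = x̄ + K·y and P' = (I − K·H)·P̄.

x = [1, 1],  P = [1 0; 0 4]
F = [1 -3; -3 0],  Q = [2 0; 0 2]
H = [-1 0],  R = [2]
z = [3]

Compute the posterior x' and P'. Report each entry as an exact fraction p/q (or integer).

x' = [-121/41, -120/41]
P' = [78/41 -6/41; -6/41 442/41]

x̄ = F·x = [-2, -3]
P̄ = F·P·Fᵀ + Q = [39 -3; -3 11]
y = z − H·x̄ = [1]
S = H·P̄·Hᵀ + R = [41]
K = P̄·Hᵀ·S⁻¹ = [-39/41; 3/41]
x' = x̄ + K·y = [-121/41, -120/41]
P' = (I − K·H)·P̄ = [78/41 -6/41; -6/41 442/41]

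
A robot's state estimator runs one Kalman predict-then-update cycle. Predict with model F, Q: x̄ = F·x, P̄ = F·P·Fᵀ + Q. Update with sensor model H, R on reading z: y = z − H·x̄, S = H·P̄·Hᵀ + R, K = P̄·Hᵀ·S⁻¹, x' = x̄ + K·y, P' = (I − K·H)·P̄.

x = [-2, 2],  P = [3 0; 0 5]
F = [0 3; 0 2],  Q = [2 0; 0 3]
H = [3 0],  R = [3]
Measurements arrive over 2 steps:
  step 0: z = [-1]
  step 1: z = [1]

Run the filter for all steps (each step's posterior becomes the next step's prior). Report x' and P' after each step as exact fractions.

step 0: x̄ = F·x = [6, 4]
step 0: P̄ = F·P·Fᵀ + Q = [47 30; 30 23]
step 0: y = z − H·x̄ = [-19]
step 0: S = H·P̄·Hᵀ + R = [426]
step 0: K = P̄·Hᵀ·S⁻¹ = [47/142; 15/71]
step 0: x' = x̄ + K·y = [-41/142, -1/71]
step 0: P' = (I − K·H)·P̄ = [47/142 15/71; 15/71 283/71]
step 1: x̄ = F·x = [-3/71, -2/71]
step 1: P̄ = F·P·Fᵀ + Q = [2689/71 1698/71; 1698/71 1345/71]
step 1: y = z − H·x̄ = [80/71]
step 1: S = H·P̄·Hᵀ + R = [24414/71]
step 1: K = P̄·Hᵀ·S⁻¹ = [2689/8138; 849/4069]
step 1: x' = x̄ + K·y = [1343/4069, 842/4069]
step 1: P' = (I − K·H)·P̄ = [2689/8138 849/4069; 849/4069 16169/4069]

step 0: x' = [-41/142, -1/71], P' = [47/142 15/71; 15/71 283/71]
step 1: x' = [1343/4069, 842/4069], P' = [2689/8138 849/4069; 849/4069 16169/4069]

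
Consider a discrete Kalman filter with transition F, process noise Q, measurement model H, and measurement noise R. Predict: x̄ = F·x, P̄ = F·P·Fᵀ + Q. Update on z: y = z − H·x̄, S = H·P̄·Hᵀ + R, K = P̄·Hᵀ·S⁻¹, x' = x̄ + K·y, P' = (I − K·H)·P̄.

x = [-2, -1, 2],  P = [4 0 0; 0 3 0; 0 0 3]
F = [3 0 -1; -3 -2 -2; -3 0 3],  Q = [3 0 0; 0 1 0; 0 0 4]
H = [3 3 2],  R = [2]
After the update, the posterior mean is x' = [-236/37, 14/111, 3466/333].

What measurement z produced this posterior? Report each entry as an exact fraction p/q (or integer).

x̄ = F·x = [-8, 4, 12]
P̄ = F·P·Fᵀ + Q = [42 -30 -45; -30 61 18; -45 18 67]
S = H·P̄·Hᵀ + R = [333]
K = P̄·Hᵀ·S⁻¹ = [-6/37; 43/111; 53/333]
x' − x̄ = [60/37, -430/111, -530/333] = K·y
y = (KᵀK)⁻¹·Kᵀ·(x' − x̄) = [-10]
z = y + H·x̄ = [-10] + [12] = [2]

z = [2]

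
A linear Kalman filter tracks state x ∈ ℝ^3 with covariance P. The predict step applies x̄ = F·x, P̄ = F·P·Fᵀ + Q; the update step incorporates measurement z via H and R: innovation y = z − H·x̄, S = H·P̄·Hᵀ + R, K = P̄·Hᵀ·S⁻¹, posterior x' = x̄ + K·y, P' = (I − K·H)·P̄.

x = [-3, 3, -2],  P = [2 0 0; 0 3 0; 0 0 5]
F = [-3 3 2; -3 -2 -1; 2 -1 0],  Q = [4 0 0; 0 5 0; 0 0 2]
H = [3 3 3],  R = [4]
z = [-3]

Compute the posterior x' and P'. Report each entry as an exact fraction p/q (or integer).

x̄ = F·x = [14, 5, -9]
P̄ = F·P·Fᵀ + Q = [69 -10 -21; -10 40 -6; -21 -6 13]
y = z − H·x̄ = [-33]
S = H·P̄·Hᵀ + R = [436]
K = P̄·Hᵀ·S⁻¹ = [57/218; 18/109; -21/218]
x' = x̄ + K·y = [1171/218, -49/109, -1269/218]
P' = (I − K·H)·P̄ = [4272/109 -3142/109 -1092/109; -3142/109 3064/109 102/109; -1092/109 102/109 976/109]

x' = [1171/218, -49/109, -1269/218]
P' = [4272/109 -3142/109 -1092/109; -3142/109 3064/109 102/109; -1092/109 102/109 976/109]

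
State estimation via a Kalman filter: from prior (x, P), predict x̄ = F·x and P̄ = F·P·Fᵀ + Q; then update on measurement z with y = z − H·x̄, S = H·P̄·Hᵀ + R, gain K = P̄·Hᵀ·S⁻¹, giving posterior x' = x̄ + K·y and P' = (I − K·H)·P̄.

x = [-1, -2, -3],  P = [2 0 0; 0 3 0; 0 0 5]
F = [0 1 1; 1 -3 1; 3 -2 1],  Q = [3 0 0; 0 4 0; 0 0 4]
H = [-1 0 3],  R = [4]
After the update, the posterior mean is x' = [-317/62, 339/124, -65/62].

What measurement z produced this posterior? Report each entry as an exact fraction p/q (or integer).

x̄ = F·x = [-5, 2, -2]
P̄ = F·P·Fᵀ + Q = [11 -4 -1; -4 38 29; -1 29 39]
S = H·P̄·Hᵀ + R = [372]
K = P̄·Hᵀ·S⁻¹ = [-7/186; 91/372; 59/186]
x' − x̄ = [-7/62, 91/124, 59/62] = K·y
y = (KᵀK)⁻¹·Kᵀ·(x' − x̄) = [3]
z = y + H·x̄ = [3] + [-1] = [2]

z = [2]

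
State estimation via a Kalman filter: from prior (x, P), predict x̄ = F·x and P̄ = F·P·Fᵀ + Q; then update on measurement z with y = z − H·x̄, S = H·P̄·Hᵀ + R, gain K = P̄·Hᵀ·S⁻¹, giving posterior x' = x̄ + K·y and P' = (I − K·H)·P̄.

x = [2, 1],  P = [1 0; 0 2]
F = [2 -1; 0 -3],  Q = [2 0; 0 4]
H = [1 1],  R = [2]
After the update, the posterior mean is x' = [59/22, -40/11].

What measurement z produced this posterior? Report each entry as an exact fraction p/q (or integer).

x̄ = F·x = [3, -3]
P̄ = F·P·Fᵀ + Q = [8 6; 6 22]
S = H·P̄·Hᵀ + R = [44]
K = P̄·Hᵀ·S⁻¹ = [7/22; 7/11]
x' − x̄ = [-7/22, -7/11] = K·y
y = (KᵀK)⁻¹·Kᵀ·(x' − x̄) = [-1]
z = y + H·x̄ = [-1] + [0] = [-1]

z = [-1]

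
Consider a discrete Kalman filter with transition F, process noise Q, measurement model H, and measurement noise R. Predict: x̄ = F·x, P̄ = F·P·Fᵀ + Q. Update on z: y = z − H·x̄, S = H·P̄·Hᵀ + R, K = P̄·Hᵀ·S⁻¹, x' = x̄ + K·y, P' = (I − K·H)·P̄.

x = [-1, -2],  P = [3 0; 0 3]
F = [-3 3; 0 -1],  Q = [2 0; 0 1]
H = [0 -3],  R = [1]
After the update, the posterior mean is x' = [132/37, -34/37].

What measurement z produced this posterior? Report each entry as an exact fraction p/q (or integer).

x̄ = F·x = [-3, 2]
P̄ = F·P·Fᵀ + Q = [56 -9; -9 4]
S = H·P̄·Hᵀ + R = [37]
K = P̄·Hᵀ·S⁻¹ = [27/37; -12/37]
x' − x̄ = [243/37, -108/37] = K·y
y = (KᵀK)⁻¹·Kᵀ·(x' − x̄) = [9]
z = y + H·x̄ = [9] + [-6] = [3]

z = [3]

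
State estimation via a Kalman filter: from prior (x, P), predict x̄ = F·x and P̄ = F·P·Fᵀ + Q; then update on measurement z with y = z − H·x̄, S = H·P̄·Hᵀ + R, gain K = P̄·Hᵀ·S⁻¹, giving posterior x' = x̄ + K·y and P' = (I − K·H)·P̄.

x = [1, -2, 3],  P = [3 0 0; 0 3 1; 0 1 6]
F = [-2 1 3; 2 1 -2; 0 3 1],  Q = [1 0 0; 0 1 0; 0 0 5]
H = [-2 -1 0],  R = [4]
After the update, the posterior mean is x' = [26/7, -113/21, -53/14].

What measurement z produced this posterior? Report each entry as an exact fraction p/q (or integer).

x̄ = F·x = [5, -6, -3]
P̄ = F·P·Fᵀ + Q = [76 -44 37; -44 36 -8; 37 -8 44]
S = H·P̄·Hᵀ + R = [168]
K = P̄·Hᵀ·S⁻¹ = [-9/14; 13/42; -11/28]
x' − x̄ = [-9/7, 13/21, -11/14] = K·y
y = (KᵀK)⁻¹·Kᵀ·(x' − x̄) = [2]
z = y + H·x̄ = [2] + [-4] = [-2]

z = [-2]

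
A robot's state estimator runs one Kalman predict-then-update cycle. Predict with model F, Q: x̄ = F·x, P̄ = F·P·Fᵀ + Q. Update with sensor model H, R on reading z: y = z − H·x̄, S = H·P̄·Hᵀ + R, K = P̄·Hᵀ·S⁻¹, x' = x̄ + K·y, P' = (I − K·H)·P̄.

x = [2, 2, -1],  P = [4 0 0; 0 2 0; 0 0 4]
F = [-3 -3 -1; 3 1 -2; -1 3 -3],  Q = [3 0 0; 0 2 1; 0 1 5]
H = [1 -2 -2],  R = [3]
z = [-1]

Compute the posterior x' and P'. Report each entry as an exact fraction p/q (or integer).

x̄ = F·x = [-11, 10, 7]
P̄ = F·P·Fᵀ + Q = [61 -34 6; -34 56 19; 6 19 63]
y = z − H·x̄ = [44]
S = H·P̄·Hᵀ + R = [804]
K = P̄·Hᵀ·S⁻¹ = [39/268; -46/201; -79/402]
x' = x̄ + K·y = [-308/67, -14/201, -331/201]
P' = (I − K·H)·P̄ = [11785/268 -484/67 3885/134; -484/67 2792/201 -3449/201; 3885/134 -3449/201 6422/201]

x' = [-308/67, -14/201, -331/201]
P' = [11785/268 -484/67 3885/134; -484/67 2792/201 -3449/201; 3885/134 -3449/201 6422/201]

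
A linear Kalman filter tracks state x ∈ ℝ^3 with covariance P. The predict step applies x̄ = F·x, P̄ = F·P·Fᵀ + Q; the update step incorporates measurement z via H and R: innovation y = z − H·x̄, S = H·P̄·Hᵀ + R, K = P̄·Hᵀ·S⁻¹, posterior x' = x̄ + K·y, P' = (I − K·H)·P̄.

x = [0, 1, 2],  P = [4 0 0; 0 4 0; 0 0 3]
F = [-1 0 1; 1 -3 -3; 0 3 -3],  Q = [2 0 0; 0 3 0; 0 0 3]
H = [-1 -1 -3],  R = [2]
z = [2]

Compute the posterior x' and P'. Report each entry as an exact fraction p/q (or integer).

x̄ = F·x = [2, -9, -3]
P̄ = F·P·Fᵀ + Q = [9 -13 -9; -13 70 -9; -9 -9 66]
y = z − H·x̄ = [-14]
S = H·P̄·Hᵀ + R = [541]
K = P̄·Hᵀ·S⁻¹ = [31/541; -30/541; -180/541]
x' = x̄ + K·y = [648/541, -4449/541, 897/541]
P' = (I − K·H)·P̄ = [3908/541 -6103/541 711/541; -6103/541 36970/541 -10269/541; 711/541 -10269/541 3306/541]

x' = [648/541, -4449/541, 897/541]
P' = [3908/541 -6103/541 711/541; -6103/541 36970/541 -10269/541; 711/541 -10269/541 3306/541]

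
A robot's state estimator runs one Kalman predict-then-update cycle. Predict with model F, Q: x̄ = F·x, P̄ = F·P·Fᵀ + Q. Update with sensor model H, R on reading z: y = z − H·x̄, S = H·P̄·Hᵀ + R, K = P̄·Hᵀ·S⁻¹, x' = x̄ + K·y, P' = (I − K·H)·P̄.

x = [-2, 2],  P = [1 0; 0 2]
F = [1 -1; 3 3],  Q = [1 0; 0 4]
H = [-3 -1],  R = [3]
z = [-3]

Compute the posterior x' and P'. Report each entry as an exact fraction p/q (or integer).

x̄ = F·x = [-4, 0]
P̄ = F·P·Fᵀ + Q = [4 -3; -3 31]
y = z − H·x̄ = [-15]
S = H·P̄·Hᵀ + R = [52]
K = P̄·Hᵀ·S⁻¹ = [-9/52; -11/26]
x' = x̄ + K·y = [-73/52, 165/26]
P' = (I − K·H)·P̄ = [127/52 -177/26; -177/26 282/13]

x' = [-73/52, 165/26]
P' = [127/52 -177/26; -177/26 282/13]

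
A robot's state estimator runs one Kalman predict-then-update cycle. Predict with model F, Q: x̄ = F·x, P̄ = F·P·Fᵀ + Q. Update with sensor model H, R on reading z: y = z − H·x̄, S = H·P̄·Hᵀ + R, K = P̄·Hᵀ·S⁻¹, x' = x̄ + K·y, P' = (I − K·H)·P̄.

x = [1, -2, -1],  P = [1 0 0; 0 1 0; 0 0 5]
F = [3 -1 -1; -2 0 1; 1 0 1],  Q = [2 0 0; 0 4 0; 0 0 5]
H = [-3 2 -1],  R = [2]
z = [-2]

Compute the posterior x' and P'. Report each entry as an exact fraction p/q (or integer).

x' = [197/163, 127/163, 11/163]
P' = [501/326 195/163 -581/326; 195/163 551/163 461/163; -581/326 461/163 3585/326]

x̄ = F·x = [6, -3, 0]
P̄ = F·P·Fᵀ + Q = [17 -11 -2; -11 13 3; -2 3 11]
y = z − H·x̄ = [22]
S = H·P̄·Hᵀ + R = [326]
K = P̄·Hᵀ·S⁻¹ = [-71/326; 28/163; 1/326]
x' = x̄ + K·y = [197/163, 127/163, 11/163]
P' = (I − K·H)·P̄ = [501/326 195/163 -581/326; 195/163 551/163 461/163; -581/326 461/163 3585/326]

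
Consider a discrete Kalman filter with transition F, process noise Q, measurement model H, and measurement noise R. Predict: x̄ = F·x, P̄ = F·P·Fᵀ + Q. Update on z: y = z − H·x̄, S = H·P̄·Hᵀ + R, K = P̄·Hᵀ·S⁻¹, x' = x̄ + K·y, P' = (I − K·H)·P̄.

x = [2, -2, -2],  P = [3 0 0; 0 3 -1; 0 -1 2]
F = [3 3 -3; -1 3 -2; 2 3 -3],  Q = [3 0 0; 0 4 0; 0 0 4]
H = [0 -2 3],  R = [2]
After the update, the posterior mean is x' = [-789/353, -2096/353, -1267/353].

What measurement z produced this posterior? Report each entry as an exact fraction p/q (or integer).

x̄ = F·x = [6, -4, 4]
P̄ = F·P·Fᵀ + Q = [93 45 81; 45 54 48; 81 48 79]
S = H·P̄·Hᵀ + R = [353]
K = P̄·Hᵀ·S⁻¹ = [153/353; 36/353; 141/353]
x' − x̄ = [-2907/353, -684/353, -2679/353] = K·y
y = (KᵀK)⁻¹·Kᵀ·(x' − x̄) = [-19]
z = y + H·x̄ = [-19] + [20] = [1]

z = [1]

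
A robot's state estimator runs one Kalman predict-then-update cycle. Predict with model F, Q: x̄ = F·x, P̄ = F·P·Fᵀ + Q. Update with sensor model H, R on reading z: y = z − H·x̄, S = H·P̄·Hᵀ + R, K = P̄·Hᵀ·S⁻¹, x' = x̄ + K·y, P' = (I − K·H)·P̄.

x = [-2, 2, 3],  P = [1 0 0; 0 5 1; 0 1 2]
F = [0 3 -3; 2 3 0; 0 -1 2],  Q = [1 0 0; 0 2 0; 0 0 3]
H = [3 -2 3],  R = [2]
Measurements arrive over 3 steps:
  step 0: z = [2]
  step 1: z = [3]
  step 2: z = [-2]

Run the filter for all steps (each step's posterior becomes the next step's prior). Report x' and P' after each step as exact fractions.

step 0: x' = [-51/20, 97/80, 4], P' = [221/5 783/20 -18; 783/20 3639/80 -9; -18 -9 12]
step 1: x' = [-238377/17168, -147681/17168, 156963/17168], P' = [1927355/17168 1696203/17168 -809721/17168; 1696203/17168 1861347/17168 -472329/17168; -809721/17168 -472329/17168 500451/17168]
step 2: x' = [-497223069/33396326, -179326359/33396326, 356097219/33396326], P' = [5243553485/33396326 3881698965/33396326 -2684106927/33396326; 3881698965/33396326 3993791511/33396326 -1254814839/33396326; -2684106927/33396326 -1254814839/33396326 1859560233/33396326]

step 0: x̄ = F·x = [-3, 2, 4]
step 0: P̄ = F·P·Fᵀ + Q = [46 36 -18; 36 51 -9; -18 -9 12]
step 0: y = z − H·x̄ = [3]
step 0: S = H·P̄·Hᵀ + R = [80]
step 0: K = P̄·Hᵀ·S⁻¹ = [3/20; -21/80; 0]
step 0: x' = x̄ + K·y = [-51/20, 97/80, 4]
step 0: P' = (I − K·H)·P̄ = [221/5 783/20 -18; 783/20 3639/80 -9; -18 -9 12]
step 1: x̄ = F·x = [-669/80, -117/80, 543/80]
step 1: P̄ = F·P·Fᵀ + Q = [54431/80 66663/80 -23157/80; 66663/80 84639/80 -27261/80; -23157/80 -27261/80 10599/80]
step 1: y = z − H·x̄ = [24/5]
step 1: S = H·P̄·Hᵀ + R = [2146/5]
step 1: K = P̄·Hᵀ·S⁻¹ = [-2469/2146; -1596/1073; 1053/2146]
step 1: x' = x̄ + K·y = [-238377/17168, -147681/17168, 156963/17168]
step 1: P' = (I − K·H)·P̄ = [1927355/17168 1696203/17168 -809721/17168; 1696203/17168 1861347/17168 -472329/17168; -809721/17168 -472329/17168 500451/17168]
step 2: x̄ = F·x = [-228483/4292, -919797/17168, 461607/17168]
step 2: P̄ = F·P·Fᵀ + Q = [3721909/2146 9009657/4292 -3209427/4292; 9009657/4292 44850315/17168 -15049305/17168; -3209427/4292 -15049305/17168 5803971/17168]
step 2: y = z − H·x̄ = [-516955/17168]
step 2: S = H·P̄·Hᵀ + R = [16698163/17168]
step 2: K = P̄·Hᵀ·S⁻¹ = [-21264564/16698163; -26732661/16698163; 8997399/16698163]
step 2: x' = x̄ + K·y = [-497223069/33396326, -179326359/33396326, 356097219/33396326]
step 2: P' = (I − K·H)·P̄ = [5243553485/33396326 3881698965/33396326 -2684106927/33396326; 3881698965/33396326 3993791511/33396326 -1254814839/33396326; -2684106927/33396326 -1254814839/33396326 1859560233/33396326]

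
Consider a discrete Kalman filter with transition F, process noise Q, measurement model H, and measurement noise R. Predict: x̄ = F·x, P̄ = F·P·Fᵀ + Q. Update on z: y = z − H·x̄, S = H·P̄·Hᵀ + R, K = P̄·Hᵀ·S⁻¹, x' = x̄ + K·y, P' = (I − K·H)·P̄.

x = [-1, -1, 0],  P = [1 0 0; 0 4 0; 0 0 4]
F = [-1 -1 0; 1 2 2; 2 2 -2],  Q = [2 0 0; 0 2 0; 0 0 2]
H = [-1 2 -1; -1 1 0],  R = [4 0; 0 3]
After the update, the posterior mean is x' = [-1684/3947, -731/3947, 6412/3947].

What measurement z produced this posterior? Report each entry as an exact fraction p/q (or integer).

x̄ = F·x = [2, -3, -4]
P̄ = F·P·Fᵀ + Q = [7 -9 -10; -9 35 2; -10 2 38]
S = H·P̄·Hᵀ + R = [197 92; 92 63]
K = P̄·Hᵀ·S⁻¹ = [527/3947 -1772/3947; 803/3947 1584/3947; -2616/3947 4572/3947]
x' − x̄ = [-9578/3947, 11110/3947, 22200/3947] = K·y
y = (KᵀK)⁻¹·Kᵀ·(x' − x̄) = [2, 6]
z = y + H·x̄ = [2, 6] + [-4, -5] = [-2, 1]

z = [-2, 1]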